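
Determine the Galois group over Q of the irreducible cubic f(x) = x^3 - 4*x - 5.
Gal(K/Q) = S_3 (symmetric group of order 6)

Compute the discriminant of x^3 + (0)*x^2 + (-4)*x + (-5): Δ = -419. Since Δ is not a rational square, the Galois group is not contained in A_3; it must be the full S_3 (irreducibility of the cubic rules out anything smaller).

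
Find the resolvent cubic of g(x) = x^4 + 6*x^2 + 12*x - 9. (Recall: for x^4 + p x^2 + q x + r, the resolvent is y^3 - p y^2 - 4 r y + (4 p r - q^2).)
h(y) = y^3 - 6*y^2 + 36*y - 360

Identify coefficients: p = 6, q = 12, r = -9.
Plug into h(y) = y^3 - p y^2 - 4 r y + (4 p r - q^2):
  h(y) = y^3 - (6) y^2 - 4*(-9) y + (4*(6)*(-9) - (12)^2)
       = y^3 + (-6) y^2 + (36) y + (-360).
Simplifying: h(y) = y^3 - 6*y^2 + 36*y - 360.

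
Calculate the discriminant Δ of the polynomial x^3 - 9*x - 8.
Δ = 1188

For a depressed cubic x^3 + p x + q the discriminant is Δ = -4 p^3 - 27 q^2 = -4*(-9)^3 - 27*(-8)^2 = 2916 - 1728 = 1188.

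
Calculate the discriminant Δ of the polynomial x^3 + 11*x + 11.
Δ = -8591

For a depressed cubic x^3 + p x + q the discriminant is Δ = -4 p^3 - 27 q^2 = -4*(11)^3 - 27*(11)^2 = -5324 - 3267 = -8591.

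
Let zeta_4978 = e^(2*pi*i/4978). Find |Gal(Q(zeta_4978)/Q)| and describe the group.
|Gal(Q(zeta_4978)/Q)| = phi(4978) = 2340; group ≅ (Z/4978Z)^* ≅ Z/18Z × Z/130Z

The n-th cyclotomic polynomial Φ_4978(x) is the minimal polynomial of zeta_4978 over Q and has degree phi(4978) = 2340. So Q(zeta_4978) is a degree-2340 Galois extension with Galois group (Z/4978Z)^*. By CRT, (Z/4978Z)^* ≅ (Z/2Z)^* × (Z/19Z)^* × (Z/131Z)^*. Each prime-power unit group is (Z/2Z)^* ≅ trivial group (order 1); (Z/19Z)^* ≅ Z/18Z; (Z/131Z)^* ≅ Z/130Z. Hence Gal(Q(zeta_4978)/Q) ≅ Z/18Z × Z/130Z.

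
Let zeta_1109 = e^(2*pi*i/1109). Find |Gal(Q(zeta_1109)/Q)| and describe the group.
|Gal(Q(zeta_1109)/Q)| = phi(1109) = 1108; group ≅ (Z/1109Z)^* ≅ Z/1108Z

The n-th cyclotomic polynomial Φ_1109(x) is the minimal polynomial of zeta_1109 over Q and has degree phi(1109) = 1108. So Q(zeta_1109) is a degree-1108 Galois extension with Galois group (Z/1109Z)^*. (Z/1109Z)^* is cyclic since 1109 is an odd prime power (or 4). Hence Gal(Q(zeta_1109)/Q) ≅ Z/1108Z.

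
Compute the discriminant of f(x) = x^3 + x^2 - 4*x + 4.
Δ = -464

For x^3 + a x^2 + b x + c the discriminant is Δ = 18 a b c - 4 a^3 c + a^2 b^2 - 4 b^3 - 27 c^2.
Plug a = 1, b = -4, c = 4:
  18*(1)*(-4)*(4) - 4*(1)^3*(4) + (1)^2*(-4)^2 - 4*(-4)^3 - 27*(4)^2
  = -288 + (-16) + 16 + (256) + (-432)
  = -464.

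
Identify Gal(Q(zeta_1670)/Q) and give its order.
|Gal(Q(zeta_1670)/Q)| = phi(1670) = 664; group ≅ (Z/1670Z)^* ≅ Z/4Z × Z/166Z

The n-th cyclotomic polynomial Φ_1670(x) is the minimal polynomial of zeta_1670 over Q and has degree phi(1670) = 664. So Q(zeta_1670) is a degree-664 Galois extension with Galois group (Z/1670Z)^*. By CRT, (Z/1670Z)^* ≅ (Z/2Z)^* × (Z/5Z)^* × (Z/167Z)^*. Each prime-power unit group is (Z/2Z)^* ≅ trivial group (order 1); (Z/5Z)^* ≅ Z/4Z; (Z/167Z)^* ≅ Z/166Z. Hence Gal(Q(zeta_1670)/Q) ≅ Z/4Z × Z/166Z.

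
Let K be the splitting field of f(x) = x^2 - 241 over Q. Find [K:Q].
[K:Q] = 2

The polynomial x^2 - 241 is irreducible over Q since 241 is not a perfect square. Its splitting field is Q(sqrt(241)), which has degree 2 over Q.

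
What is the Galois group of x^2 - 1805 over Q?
Gal(K/Q) = Z/2Z (cyclic of order 2)

x^2 - 1805 is irreducible over Q since 1805 is not a rational square. The splitting field Q(sqrt(1805)) has degree 2 over Q, and its unique nontrivial automorphism is sqrt(1805) ↦ -sqrt(1805). Hence Gal(Q(sqrt(1805))/Q) = Z/2Z.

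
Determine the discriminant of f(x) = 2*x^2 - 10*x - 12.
Δ = 196

For a quadratic a x^2 + b x + c the discriminant is Δ = b^2 - 4ac = (-10)^2 - 4*(2)*(-12) = 100 - (-96) = 196.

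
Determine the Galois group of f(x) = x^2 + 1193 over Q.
Gal(K/Q) = Z/2Z (cyclic of order 2)

x^2 + 1193 is irreducible over Q since -1193 is not a rational square. The splitting field Q(sqrt(-1193)) has degree 2 over Q, and its unique nontrivial automorphism is sqrt(-1193) ↦ -sqrt(-1193). Hence Gal(Q(sqrt(-1193))/Q) = Z/2Z.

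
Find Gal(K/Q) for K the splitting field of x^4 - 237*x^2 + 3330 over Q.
Gal(K/Q) = V_4 (Klein four-group, Z/2Z × Z/2Z)

f factors as (x^2 - 15)(x^2 - 222), so the splitting field is K = Q(sqrt(15), sqrt(222)). The elements 15, 222, 3330 are all non-squares in Q, so sqrt(15) and sqrt(222) generate independent quadratic extensions. Thus [K:Q] = 4 and Gal(K/Q) is generated by the two order-2 automorphisms sqrt(15) ↦ -sqrt(15) and sqrt(222) ↦ -sqrt(222), giving V_4.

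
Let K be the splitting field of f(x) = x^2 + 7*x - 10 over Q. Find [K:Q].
[K:Q] = 2

The discriminant of x^2 + (7)*x + (-10) is b^2 - 4c = 49 - (-40) = 89. Since 89 is not a perfect square in Q, the polynomial is irreducible over Q. Its two roots generate a degree-2 extension, so [K:Q] = 2.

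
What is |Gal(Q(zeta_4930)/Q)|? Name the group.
|Gal(Q(zeta_4930)/Q)| = phi(4930) = 1792; group ≅ (Z/4930Z)^* ≅ Z/4Z × Z/16Z × Z/28Z

The n-th cyclotomic polynomial Φ_4930(x) is the minimal polynomial of zeta_4930 over Q and has degree phi(4930) = 1792. So Q(zeta_4930) is a degree-1792 Galois extension with Galois group (Z/4930Z)^*. By CRT, (Z/4930Z)^* ≅ (Z/2Z)^* × (Z/5Z)^* × (Z/17Z)^* × (Z/29Z)^*. Each prime-power unit group is (Z/2Z)^* ≅ trivial group (order 1); (Z/5Z)^* ≅ Z/4Z; (Z/17Z)^* ≅ Z/16Z; (Z/29Z)^* ≅ Z/28Z. Hence Gal(Q(zeta_4930)/Q) ≅ Z/4Z × Z/16Z × Z/28Z.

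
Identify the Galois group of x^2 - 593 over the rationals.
Gal(K/Q) = Z/2Z (cyclic of order 2)

x^2 - 593 is irreducible over Q since 593 is not a rational square. The splitting field Q(sqrt(593)) has degree 2 over Q, and its unique nontrivial automorphism is sqrt(593) ↦ -sqrt(593). Hence Gal(Q(sqrt(593))/Q) = Z/2Z.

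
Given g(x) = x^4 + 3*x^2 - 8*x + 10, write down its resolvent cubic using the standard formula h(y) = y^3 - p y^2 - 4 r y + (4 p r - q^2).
h(y) = y^3 - 3*y^2 - 40*y + 56

Identify coefficients: p = 3, q = -8, r = 10.
Plug into h(y) = y^3 - p y^2 - 4 r y + (4 p r - q^2):
  h(y) = y^3 - (3) y^2 - 4*(10) y + (4*(3)*(10) - (-8)^2)
       = y^3 + (-3) y^2 + (-40) y + (56).
Simplifying: h(y) = y^3 - 3*y^2 - 40*y + 56.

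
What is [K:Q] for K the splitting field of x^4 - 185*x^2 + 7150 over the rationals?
[K:Q] = 4

f factors as (x^2 - 55)(x^2 - 130); the splitting field is K = Q(sqrt(55), sqrt(130)). Since 55, 130, and 7150 are all non-squares in Q, the three subfields Q(sqrt(55)), Q(sqrt(130)), Q(sqrt(7150)) are distinct degree-2 extensions, so [K:Q] = 4 (Klein four Galois group).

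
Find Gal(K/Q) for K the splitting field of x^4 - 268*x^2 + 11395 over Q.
Gal(K/Q) = V_4 (Klein four-group, Z/2Z × Z/2Z)

f factors as (x^2 - 215)(x^2 - 53), so the splitting field is K = Q(sqrt(215), sqrt(53)). The elements 215, 53, 11395 are all non-squares in Q, so sqrt(215) and sqrt(53) generate independent quadratic extensions. Thus [K:Q] = 4 and Gal(K/Q) is generated by the two order-2 automorphisms sqrt(215) ↦ -sqrt(215) and sqrt(53) ↦ -sqrt(53), giving V_4.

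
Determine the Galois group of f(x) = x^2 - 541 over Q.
Gal(K/Q) = Z/2Z (cyclic of order 2)

x^2 - 541 is irreducible over Q since 541 is not a rational square. The splitting field Q(sqrt(541)) has degree 2 over Q, and its unique nontrivial automorphism is sqrt(541) ↦ -sqrt(541). Hence Gal(Q(sqrt(541))/Q) = Z/2Z.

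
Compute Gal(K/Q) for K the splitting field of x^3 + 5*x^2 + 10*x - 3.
Gal(K/Q) = S_3 (symmetric group of order 6)

Compute the discriminant of x^3 + (5)*x^2 + (10)*x + (-3): Δ = -2943. Since Δ is not a rational square, the Galois group is not contained in A_3; it must be the full S_3 (irreducibility of the cubic rules out anything smaller).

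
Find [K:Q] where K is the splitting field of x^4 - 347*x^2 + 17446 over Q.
[K:Q] = 4

f factors as (x^2 - 61)(x^2 - 286); the splitting field is K = Q(sqrt(61), sqrt(286)). Since 61, 286, and 17446 are all non-squares in Q, the three subfields Q(sqrt(61)), Q(sqrt(286)), Q(sqrt(17446)) are distinct degree-2 extensions, so [K:Q] = 4 (Klein four Galois group).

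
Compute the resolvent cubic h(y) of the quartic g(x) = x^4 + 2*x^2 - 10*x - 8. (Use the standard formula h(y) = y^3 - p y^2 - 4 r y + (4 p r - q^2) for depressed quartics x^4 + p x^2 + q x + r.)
h(y) = y^3 - 2*y^2 + 32*y - 164

Identify coefficients: p = 2, q = -10, r = -8.
Plug into h(y) = y^3 - p y^2 - 4 r y + (4 p r - q^2):
  h(y) = y^3 - (2) y^2 - 4*(-8) y + (4*(2)*(-8) - (-10)^2)
       = y^3 + (-2) y^2 + (32) y + (-164).
Simplifying: h(y) = y^3 - 2*y^2 + 32*y - 164.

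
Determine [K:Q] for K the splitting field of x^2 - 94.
[K:Q] = 2

The polynomial x^2 - 94 is irreducible over Q since 94 is not a perfect square. Its splitting field is Q(sqrt(94)), which has degree 2 over Q.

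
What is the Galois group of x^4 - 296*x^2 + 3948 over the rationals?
Gal(K/Q) = V_4 (Klein four-group, Z/2Z × Z/2Z)

f factors as (x^2 - 14)(x^2 - 282), so the splitting field is K = Q(sqrt(14), sqrt(282)). The elements 14, 282, 3948 are all non-squares in Q, so sqrt(14) and sqrt(282) generate independent quadratic extensions. Thus [K:Q] = 4 and Gal(K/Q) is generated by the two order-2 automorphisms sqrt(14) ↦ -sqrt(14) and sqrt(282) ↦ -sqrt(282), giving V_4.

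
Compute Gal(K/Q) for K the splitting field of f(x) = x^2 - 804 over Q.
Gal(K/Q) = Z/2Z (cyclic of order 2)

x^2 - 804 is irreducible over Q since 804 is not a rational square. The splitting field Q(sqrt(804)) has degree 2 over Q, and its unique nontrivial automorphism is sqrt(804) ↦ -sqrt(804). Hence Gal(Q(sqrt(804))/Q) = Z/2Z.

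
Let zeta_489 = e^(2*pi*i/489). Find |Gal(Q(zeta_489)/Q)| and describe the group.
|Gal(Q(zeta_489)/Q)| = phi(489) = 324; group ≅ (Z/489Z)^* ≅ Z/2Z × Z/162Z

The n-th cyclotomic polynomial Φ_489(x) is the minimal polynomial of zeta_489 over Q and has degree phi(489) = 324. So Q(zeta_489) is a degree-324 Galois extension with Galois group (Z/489Z)^*. By CRT, (Z/489Z)^* ≅ (Z/3Z)^* × (Z/163Z)^*. Each prime-power unit group is (Z/3Z)^* ≅ Z/2Z; (Z/163Z)^* ≅ Z/162Z. Hence Gal(Q(zeta_489)/Q) ≅ Z/2Z × Z/162Z.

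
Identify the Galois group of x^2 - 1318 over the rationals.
Gal(K/Q) = Z/2Z (cyclic of order 2)

x^2 - 1318 is irreducible over Q since 1318 is not a rational square. The splitting field Q(sqrt(1318)) has degree 2 over Q, and its unique nontrivial automorphism is sqrt(1318) ↦ -sqrt(1318). Hence Gal(Q(sqrt(1318))/Q) = Z/2Z.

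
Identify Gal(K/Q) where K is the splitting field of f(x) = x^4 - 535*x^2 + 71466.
Gal(K/Q) = V_4 (Klein four-group, Z/2Z × Z/2Z)

f factors as (x^2 - 258)(x^2 - 277), so the splitting field is K = Q(sqrt(258), sqrt(277)). The elements 258, 277, 71466 are all non-squares in Q, so sqrt(258) and sqrt(277) generate independent quadratic extensions. Thus [K:Q] = 4 and Gal(K/Q) is generated by the two order-2 automorphisms sqrt(258) ↦ -sqrt(258) and sqrt(277) ↦ -sqrt(277), giving V_4.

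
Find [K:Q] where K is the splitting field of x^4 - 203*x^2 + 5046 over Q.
[K:Q] = 4

f factors as (x^2 - 174)(x^2 - 29); the splitting field is K = Q(sqrt(174), sqrt(29)). Since 174, 29, and 5046 are all non-squares in Q, the three subfields Q(sqrt(174)), Q(sqrt(29)), Q(sqrt(5046)) are distinct degree-2 extensions, so [K:Q] = 4 (Klein four Galois group).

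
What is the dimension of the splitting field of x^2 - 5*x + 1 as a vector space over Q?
[K:Q] = 2

The discriminant of x^2 + (-5)*x + (1) is b^2 - 4c = 25 - (4) = 21. Since 21 is not a perfect square in Q, the polynomial is irreducible over Q. Its two roots generate a degree-2 extension, so [K:Q] = 2.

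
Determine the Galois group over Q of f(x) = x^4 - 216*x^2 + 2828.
Gal(K/Q) = V_4 (Klein four-group, Z/2Z × Z/2Z)

f factors as (x^2 - 202)(x^2 - 14), so the splitting field is K = Q(sqrt(202), sqrt(14)). The elements 202, 14, 2828 are all non-squares in Q, so sqrt(202) and sqrt(14) generate independent quadratic extensions. Thus [K:Q] = 4 and Gal(K/Q) is generated by the two order-2 automorphisms sqrt(202) ↦ -sqrt(202) and sqrt(14) ↦ -sqrt(14), giving V_4.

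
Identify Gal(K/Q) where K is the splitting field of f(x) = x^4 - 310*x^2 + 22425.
Gal(K/Q) = V_4 (Klein four-group, Z/2Z × Z/2Z)

f factors as (x^2 - 115)(x^2 - 195), so the splitting field is K = Q(sqrt(115), sqrt(195)). The elements 115, 195, 22425 are all non-squares in Q, so sqrt(115) and sqrt(195) generate independent quadratic extensions. Thus [K:Q] = 4 and Gal(K/Q) is generated by the two order-2 automorphisms sqrt(115) ↦ -sqrt(115) and sqrt(195) ↦ -sqrt(195), giving V_4.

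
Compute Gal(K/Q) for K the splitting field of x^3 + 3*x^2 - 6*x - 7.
Gal(K/Q) = S_3 (symmetric group of order 6)

Compute the discriminant of x^3 + (3)*x^2 + (-6)*x + (-7): Δ = 2889. Since Δ is not a rational square, the Galois group is not contained in A_3; it must be the full S_3 (irreducibility of the cubic rules out anything smaller).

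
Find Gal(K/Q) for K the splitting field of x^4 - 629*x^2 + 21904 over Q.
Gal(K/Q) = Z/2Z (cyclic of order 2)

f factors as (x^2 - 37)(x^2 - 592), so the splitting field is K = Q(sqrt(37), sqrt(592)). The squarefree part of 37 is 37 and the squarefree part of 592 is also 37, so sqrt(37) and sqrt(592) are both rational multiples of sqrt(37). Hence Q(sqrt(37)) = Q(sqrt(592)) = Q(sqrt(37)), and the splitting field collapses to a single degree-2 extension with Galois group Z/2Z.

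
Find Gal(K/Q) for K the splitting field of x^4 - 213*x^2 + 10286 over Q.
Gal(K/Q) = V_4 (Klein four-group, Z/2Z × Z/2Z)

f factors as (x^2 - 74)(x^2 - 139), so the splitting field is K = Q(sqrt(74), sqrt(139)). The elements 74, 139, 10286 are all non-squares in Q, so sqrt(74) and sqrt(139) generate independent quadratic extensions. Thus [K:Q] = 4 and Gal(K/Q) is generated by the two order-2 automorphisms sqrt(74) ↦ -sqrt(74) and sqrt(139) ↦ -sqrt(139), giving V_4.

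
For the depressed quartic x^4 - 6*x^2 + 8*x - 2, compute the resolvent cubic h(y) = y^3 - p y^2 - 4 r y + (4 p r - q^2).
h(y) = y^3 + 6*y^2 + 8*y - 16

Identify coefficients: p = -6, q = 8, r = -2.
Plug into h(y) = y^3 - p y^2 - 4 r y + (4 p r - q^2):
  h(y) = y^3 - (-6) y^2 - 4*(-2) y + (4*(-6)*(-2) - (8)^2)
       = y^3 + (6) y^2 + (8) y + (-16).
Simplifying: h(y) = y^3 + 6*y^2 + 8*y - 16.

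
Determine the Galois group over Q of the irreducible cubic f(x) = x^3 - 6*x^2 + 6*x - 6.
Gal(K/Q) = S_3 (symmetric group of order 6)

Compute the discriminant of x^3 + (-6)*x^2 + (6)*x + (-6): Δ = -1836. Since Δ is not a rational square, the Galois group is not contained in A_3; it must be the full S_3 (irreducibility of the cubic rules out anything smaller).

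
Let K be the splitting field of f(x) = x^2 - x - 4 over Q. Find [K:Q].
[K:Q] = 2

The discriminant of x^2 + (-1)*x + (-4) is b^2 - 4c = 1 - (-16) = 17. Since 17 is not a perfect square in Q, the polynomial is irreducible over Q. Its two roots generate a degree-2 extension, so [K:Q] = 2.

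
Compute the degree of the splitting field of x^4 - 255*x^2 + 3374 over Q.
[K:Q] = 4

f factors as (x^2 - 241)(x^2 - 14); the splitting field is K = Q(sqrt(241), sqrt(14)). Since 241, 14, and 3374 are all non-squares in Q, the three subfields Q(sqrt(241)), Q(sqrt(14)), Q(sqrt(3374)) are distinct degree-2 extensions, so [K:Q] = 4 (Klein four Galois group).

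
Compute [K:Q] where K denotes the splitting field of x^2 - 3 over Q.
[K:Q] = 2

The discriminant of x^2 + (0)*x + (-3) is b^2 - 4c = 0 - (-12) = 12. Since 12 is not a perfect square in Q, the polynomial is irreducible over Q. Its two roots generate a degree-2 extension, so [K:Q] = 2.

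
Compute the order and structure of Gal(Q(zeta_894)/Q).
|Gal(Q(zeta_894)/Q)| = phi(894) = 296; group ≅ (Z/894Z)^* ≅ Z/2Z × Z/148Z

The n-th cyclotomic polynomial Φ_894(x) is the minimal polynomial of zeta_894 over Q and has degree phi(894) = 296. So Q(zeta_894) is a degree-296 Galois extension with Galois group (Z/894Z)^*. By CRT, (Z/894Z)^* ≅ (Z/2Z)^* × (Z/3Z)^* × (Z/149Z)^*. Each prime-power unit group is (Z/2Z)^* ≅ trivial group (order 1); (Z/3Z)^* ≅ Z/2Z; (Z/149Z)^* ≅ Z/148Z. Hence Gal(Q(zeta_894)/Q) ≅ Z/2Z × Z/148Z.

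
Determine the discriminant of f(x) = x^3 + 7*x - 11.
Δ = -4639

For a depressed cubic x^3 + p x + q the discriminant is Δ = -4 p^3 - 27 q^2 = -4*(7)^3 - 27*(-11)^2 = -1372 - 3267 = -4639.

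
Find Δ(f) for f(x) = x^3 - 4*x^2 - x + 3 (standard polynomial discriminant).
Δ = 761

For x^3 + a x^2 + b x + c the discriminant is Δ = 18 a b c - 4 a^3 c + a^2 b^2 - 4 b^3 - 27 c^2.
Plug a = -4, b = -1, c = 3:
  18*(-4)*(-1)*(3) - 4*(-4)^3*(3) + (-4)^2*(-1)^2 - 4*(-1)^3 - 27*(3)^2
  = 216 + (768) + 16 + (4) + (-243)
  = 761.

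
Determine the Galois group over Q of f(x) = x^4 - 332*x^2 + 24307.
Gal(K/Q) = V_4 (Klein four-group, Z/2Z × Z/2Z)

f factors as (x^2 - 223)(x^2 - 109), so the splitting field is K = Q(sqrt(223), sqrt(109)). The elements 223, 109, 24307 are all non-squares in Q, so sqrt(223) and sqrt(109) generate independent quadratic extensions. Thus [K:Q] = 4 and Gal(K/Q) is generated by the two order-2 automorphisms sqrt(223) ↦ -sqrt(223) and sqrt(109) ↦ -sqrt(109), giving V_4.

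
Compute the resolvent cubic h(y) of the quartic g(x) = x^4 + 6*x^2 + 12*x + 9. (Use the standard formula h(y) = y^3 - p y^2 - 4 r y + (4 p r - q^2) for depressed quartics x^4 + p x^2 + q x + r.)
h(y) = y^3 - 6*y^2 - 36*y + 72

Identify coefficients: p = 6, q = 12, r = 9.
Plug into h(y) = y^3 - p y^2 - 4 r y + (4 p r - q^2):
  h(y) = y^3 - (6) y^2 - 4*(9) y + (4*(6)*(9) - (12)^2)
       = y^3 + (-6) y^2 + (-36) y + (72).
Simplifying: h(y) = y^3 - 6*y^2 - 36*y + 72.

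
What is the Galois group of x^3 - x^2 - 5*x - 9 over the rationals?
Gal(K/Q) = S_3 (symmetric group of order 6)

Compute the discriminant of x^3 + (-1)*x^2 + (-5)*x + (-9): Δ = -2508. Since Δ is not a rational square, the Galois group is not contained in A_3; it must be the full S_3 (irreducibility of the cubic rules out anything smaller).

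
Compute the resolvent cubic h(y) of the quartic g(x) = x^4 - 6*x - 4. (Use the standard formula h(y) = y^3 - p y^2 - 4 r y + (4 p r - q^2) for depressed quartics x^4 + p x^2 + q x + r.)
h(y) = y^3 + 16*y - 36

Identify coefficients: p = 0, q = -6, r = -4.
Plug into h(y) = y^3 - p y^2 - 4 r y + (4 p r - q^2):
  h(y) = y^3 - (0) y^2 - 4*(-4) y + (4*(0)*(-4) - (-6)^2)
       = y^3 + (0) y^2 + (16) y + (-36).
Simplifying: h(y) = y^3 + 16*y - 36.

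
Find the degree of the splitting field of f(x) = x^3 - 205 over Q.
[K:Q] = 6

x^3 - 205 has one real root r = 205^(1/3) and two complex roots r*zeta_3, r*zeta_3^2 where zeta_3 = e^(2*pi*i/3). The splitting field is Q(r, zeta_3). [Q(r):Q] = 3 and [Q(zeta_3):Q] = 2 with gcd = 1, so [Q(r, zeta_3):Q] = 3 * 2 = 6.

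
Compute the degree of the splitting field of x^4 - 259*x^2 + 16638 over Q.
[K:Q] = 4

f factors as (x^2 - 141)(x^2 - 118); the splitting field is K = Q(sqrt(141), sqrt(118)). Since 141, 118, and 16638 are all non-squares in Q, the three subfields Q(sqrt(141)), Q(sqrt(118)), Q(sqrt(16638)) are distinct degree-2 extensions, so [K:Q] = 4 (Klein four Galois group).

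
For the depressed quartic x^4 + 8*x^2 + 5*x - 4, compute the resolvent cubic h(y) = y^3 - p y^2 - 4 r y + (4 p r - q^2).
h(y) = y^3 - 8*y^2 + 16*y - 153

Identify coefficients: p = 8, q = 5, r = -4.
Plug into h(y) = y^3 - p y^2 - 4 r y + (4 p r - q^2):
  h(y) = y^3 - (8) y^2 - 4*(-4) y + (4*(8)*(-4) - (5)^2)
       = y^3 + (-8) y^2 + (16) y + (-153).
Simplifying: h(y) = y^3 - 8*y^2 + 16*y - 153.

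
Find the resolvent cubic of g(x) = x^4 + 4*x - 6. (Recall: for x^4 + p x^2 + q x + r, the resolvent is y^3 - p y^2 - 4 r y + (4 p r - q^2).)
h(y) = y^3 + 24*y - 16

Identify coefficients: p = 0, q = 4, r = -6.
Plug into h(y) = y^3 - p y^2 - 4 r y + (4 p r - q^2):
  h(y) = y^3 - (0) y^2 - 4*(-6) y + (4*(0)*(-6) - (4)^2)
       = y^3 + (0) y^2 + (24) y + (-16).
Simplifying: h(y) = y^3 + 24*y - 16.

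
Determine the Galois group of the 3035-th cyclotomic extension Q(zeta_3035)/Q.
|Gal(Q(zeta_3035)/Q)| = phi(3035) = 2424; group ≅ (Z/3035Z)^* ≅ Z/4Z × Z/606Z

The n-th cyclotomic polynomial Φ_3035(x) is the minimal polynomial of zeta_3035 over Q and has degree phi(3035) = 2424. So Q(zeta_3035) is a degree-2424 Galois extension with Galois group (Z/3035Z)^*. By CRT, (Z/3035Z)^* ≅ (Z/5Z)^* × (Z/607Z)^*. Each prime-power unit group is (Z/5Z)^* ≅ Z/4Z; (Z/607Z)^* ≅ Z/606Z. Hence Gal(Q(zeta_3035)/Q) ≅ Z/4Z × Z/606Z.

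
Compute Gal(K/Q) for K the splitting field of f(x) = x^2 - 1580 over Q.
Gal(K/Q) = Z/2Z (cyclic of order 2)

x^2 - 1580 is irreducible over Q since 1580 is not a rational square. The splitting field Q(sqrt(1580)) has degree 2 over Q, and its unique nontrivial automorphism is sqrt(1580) ↦ -sqrt(1580). Hence Gal(Q(sqrt(1580))/Q) = Z/2Z.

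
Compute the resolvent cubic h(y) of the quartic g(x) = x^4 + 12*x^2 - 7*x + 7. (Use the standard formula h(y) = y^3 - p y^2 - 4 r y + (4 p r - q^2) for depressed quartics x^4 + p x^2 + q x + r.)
h(y) = y^3 - 12*y^2 - 28*y + 287

Identify coefficients: p = 12, q = -7, r = 7.
Plug into h(y) = y^3 - p y^2 - 4 r y + (4 p r - q^2):
  h(y) = y^3 - (12) y^2 - 4*(7) y + (4*(12)*(7) - (-7)^2)
       = y^3 + (-12) y^2 + (-28) y + (287).
Simplifying: h(y) = y^3 - 12*y^2 - 28*y + 287.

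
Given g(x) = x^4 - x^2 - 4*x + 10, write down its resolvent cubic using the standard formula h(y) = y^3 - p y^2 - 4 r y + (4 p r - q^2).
h(y) = y^3 + y^2 - 40*y - 56

Identify coefficients: p = -1, q = -4, r = 10.
Plug into h(y) = y^3 - p y^2 - 4 r y + (4 p r - q^2):
  h(y) = y^3 - (-1) y^2 - 4*(10) y + (4*(-1)*(10) - (-4)^2)
       = y^3 + (1) y^2 + (-40) y + (-56).
Simplifying: h(y) = y^3 + y^2 - 40*y - 56.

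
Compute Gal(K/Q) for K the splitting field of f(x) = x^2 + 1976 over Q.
Gal(K/Q) = Z/2Z (cyclic of order 2)

x^2 + 1976 is irreducible over Q since -1976 is not a rational square. The splitting field Q(sqrt(-1976)) has degree 2 over Q, and its unique nontrivial automorphism is sqrt(-1976) ↦ -sqrt(-1976). Hence Gal(Q(sqrt(-1976))/Q) = Z/2Z.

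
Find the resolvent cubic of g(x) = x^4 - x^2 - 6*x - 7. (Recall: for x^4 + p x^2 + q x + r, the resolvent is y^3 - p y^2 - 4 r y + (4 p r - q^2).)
h(y) = y^3 + y^2 + 28*y - 8

Identify coefficients: p = -1, q = -6, r = -7.
Plug into h(y) = y^3 - p y^2 - 4 r y + (4 p r - q^2):
  h(y) = y^3 - (-1) y^2 - 4*(-7) y + (4*(-1)*(-7) - (-6)^2)
       = y^3 + (1) y^2 + (28) y + (-8).
Simplifying: h(y) = y^3 + y^2 + 28*y - 8.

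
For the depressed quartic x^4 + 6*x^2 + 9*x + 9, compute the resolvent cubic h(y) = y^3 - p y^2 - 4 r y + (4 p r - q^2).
h(y) = y^3 - 6*y^2 - 36*y + 135

Identify coefficients: p = 6, q = 9, r = 9.
Plug into h(y) = y^3 - p y^2 - 4 r y + (4 p r - q^2):
  h(y) = y^3 - (6) y^2 - 4*(9) y + (4*(6)*(9) - (9)^2)
       = y^3 + (-6) y^2 + (-36) y + (135).
Simplifying: h(y) = y^3 - 6*y^2 - 36*y + 135.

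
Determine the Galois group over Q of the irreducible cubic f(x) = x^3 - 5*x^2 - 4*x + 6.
Gal(K/Q) = S_3 (symmetric group of order 6)

Compute the discriminant of x^3 + (-5)*x^2 + (-4)*x + (6): Δ = 4844. Since Δ is not a rational square, the Galois group is not contained in A_3; it must be the full S_3 (irreducibility of the cubic rules out anything smaller).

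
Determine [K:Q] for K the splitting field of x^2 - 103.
[K:Q] = 2

The polynomial x^2 - 103 is irreducible over Q since 103 is not a perfect square. Its splitting field is Q(sqrt(103)), which has degree 2 over Q.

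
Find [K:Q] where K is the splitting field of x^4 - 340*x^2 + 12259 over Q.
[K:Q] = 4

f factors as (x^2 - 299)(x^2 - 41); the splitting field is K = Q(sqrt(299), sqrt(41)). Since 299, 41, and 12259 are all non-squares in Q, the three subfields Q(sqrt(299)), Q(sqrt(41)), Q(sqrt(12259)) are distinct degree-2 extensions, so [K:Q] = 4 (Klein four Galois group).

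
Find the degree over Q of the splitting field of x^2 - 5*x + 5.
[K:Q] = 2

The discriminant of x^2 + (-5)*x + (5) is b^2 - 4c = 25 - (20) = 5. Since 5 is not a perfect square in Q, the polynomial is irreducible over Q. Its two roots generate a degree-2 extension, so [K:Q] = 2.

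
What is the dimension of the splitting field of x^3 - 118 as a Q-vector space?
[K:Q] = 6

x^3 - 118 has one real root r = 118^(1/3) and two complex roots r*zeta_3, r*zeta_3^2 where zeta_3 = e^(2*pi*i/3). The splitting field is Q(r, zeta_3). [Q(r):Q] = 3 and [Q(zeta_3):Q] = 2 with gcd = 1, so [Q(r, zeta_3):Q] = 3 * 2 = 6.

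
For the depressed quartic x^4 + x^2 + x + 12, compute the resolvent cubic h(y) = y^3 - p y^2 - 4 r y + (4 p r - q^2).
h(y) = y^3 - y^2 - 48*y + 47

Identify coefficients: p = 1, q = 1, r = 12.
Plug into h(y) = y^3 - p y^2 - 4 r y + (4 p r - q^2):
  h(y) = y^3 - (1) y^2 - 4*(12) y + (4*(1)*(12) - (1)^2)
       = y^3 + (-1) y^2 + (-48) y + (47).
Simplifying: h(y) = y^3 - y^2 - 48*y + 47.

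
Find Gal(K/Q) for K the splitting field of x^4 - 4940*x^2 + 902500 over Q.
Gal(K/Q) = Z/2Z (cyclic of order 2)

f factors as (x^2 - 4750)(x^2 - 190), so the splitting field is K = Q(sqrt(4750), sqrt(190)). The squarefree part of 4750 is 190 and the squarefree part of 190 is also 190, so sqrt(4750) and sqrt(190) are both rational multiples of sqrt(190). Hence Q(sqrt(4750)) = Q(sqrt(190)) = Q(sqrt(190)), and the splitting field collapses to a single degree-2 extension with Galois group Z/2Z.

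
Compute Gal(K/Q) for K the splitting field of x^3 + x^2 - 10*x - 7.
Gal(K/Q) = S_3 (symmetric group of order 6)

Compute the discriminant of x^3 + (1)*x^2 + (-10)*x + (-7): Δ = 4065. Since Δ is not a rational square, the Galois group is not contained in A_3; it must be the full S_3 (irreducibility of the cubic rules out anything smaller).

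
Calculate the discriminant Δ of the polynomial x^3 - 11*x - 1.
Δ = 5297

For a depressed cubic x^3 + p x + q the discriminant is Δ = -4 p^3 - 27 q^2 = -4*(-11)^3 - 27*(-1)^2 = 5324 - 27 = 5297.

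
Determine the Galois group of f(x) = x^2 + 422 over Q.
Gal(K/Q) = Z/2Z (cyclic of order 2)

x^2 + 422 is irreducible over Q since -422 is not a rational square. The splitting field Q(sqrt(-422)) has degree 2 over Q, and its unique nontrivial automorphism is sqrt(-422) ↦ -sqrt(-422). Hence Gal(Q(sqrt(-422))/Q) = Z/2Z.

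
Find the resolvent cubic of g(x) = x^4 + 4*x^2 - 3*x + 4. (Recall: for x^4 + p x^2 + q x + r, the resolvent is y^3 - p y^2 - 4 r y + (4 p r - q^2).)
h(y) = y^3 - 4*y^2 - 16*y + 55

Identify coefficients: p = 4, q = -3, r = 4.
Plug into h(y) = y^3 - p y^2 - 4 r y + (4 p r - q^2):
  h(y) = y^3 - (4) y^2 - 4*(4) y + (4*(4)*(4) - (-3)^2)
       = y^3 + (-4) y^2 + (-16) y + (55).
Simplifying: h(y) = y^3 - 4*y^2 - 16*y + 55.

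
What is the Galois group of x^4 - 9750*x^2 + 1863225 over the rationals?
Gal(K/Q) = Z/2Z (cyclic of order 2)

f factors as (x^2 - 9555)(x^2 - 195), so the splitting field is K = Q(sqrt(9555), sqrt(195)). The squarefree part of 9555 is 195 and the squarefree part of 195 is also 195, so sqrt(9555) and sqrt(195) are both rational multiples of sqrt(195). Hence Q(sqrt(9555)) = Q(sqrt(195)) = Q(sqrt(195)), and the splitting field collapses to a single degree-2 extension with Galois group Z/2Z.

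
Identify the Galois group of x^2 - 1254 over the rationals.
Gal(K/Q) = Z/2Z (cyclic of order 2)

x^2 - 1254 is irreducible over Q since 1254 is not a rational square. The splitting field Q(sqrt(1254)) has degree 2 over Q, and its unique nontrivial automorphism is sqrt(1254) ↦ -sqrt(1254). Hence Gal(Q(sqrt(1254))/Q) = Z/2Z.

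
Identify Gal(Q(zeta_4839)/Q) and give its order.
|Gal(Q(zeta_4839)/Q)| = phi(4839) = 3224; group ≅ (Z/4839Z)^* ≅ Z/2Z × Z/1612Z

The n-th cyclotomic polynomial Φ_4839(x) is the minimal polynomial of zeta_4839 over Q and has degree phi(4839) = 3224. So Q(zeta_4839) is a degree-3224 Galois extension with Galois group (Z/4839Z)^*. By CRT, (Z/4839Z)^* ≅ (Z/3Z)^* × (Z/1613Z)^*. Each prime-power unit group is (Z/3Z)^* ≅ Z/2Z; (Z/1613Z)^* ≅ Z/1612Z. Hence Gal(Q(zeta_4839)/Q) ≅ Z/2Z × Z/1612Z.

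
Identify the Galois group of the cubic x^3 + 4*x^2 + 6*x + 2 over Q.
Gal(K/Q) = S_3 (symmetric group of order 6)

Compute the discriminant of x^3 + (4)*x^2 + (6)*x + (2): Δ = -44. Since Δ is not a rational square, the Galois group is not contained in A_3; it must be the full S_3 (irreducibility of the cubic rules out anything smaller).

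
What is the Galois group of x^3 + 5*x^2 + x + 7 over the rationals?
Gal(K/Q) = S_3 (symmetric group of order 6)

Compute the discriminant of x^3 + (5)*x^2 + (1)*x + (7): Δ = -4172. Since Δ is not a rational square, the Galois group is not contained in A_3; it must be the full S_3 (irreducibility of the cubic rules out anything smaller).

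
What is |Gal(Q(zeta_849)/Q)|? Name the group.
|Gal(Q(zeta_849)/Q)| = phi(849) = 564; group ≅ (Z/849Z)^* ≅ Z/2Z × Z/282Z

The n-th cyclotomic polynomial Φ_849(x) is the minimal polynomial of zeta_849 over Q and has degree phi(849) = 564. So Q(zeta_849) is a degree-564 Galois extension with Galois group (Z/849Z)^*. By CRT, (Z/849Z)^* ≅ (Z/3Z)^* × (Z/283Z)^*. Each prime-power unit group is (Z/3Z)^* ≅ Z/2Z; (Z/283Z)^* ≅ Z/282Z. Hence Gal(Q(zeta_849)/Q) ≅ Z/2Z × Z/282Z.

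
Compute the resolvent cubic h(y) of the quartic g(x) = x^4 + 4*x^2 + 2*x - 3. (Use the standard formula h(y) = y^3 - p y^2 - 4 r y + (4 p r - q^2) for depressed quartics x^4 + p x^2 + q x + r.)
h(y) = y^3 - 4*y^2 + 12*y - 52

Identify coefficients: p = 4, q = 2, r = -3.
Plug into h(y) = y^3 - p y^2 - 4 r y + (4 p r - q^2):
  h(y) = y^3 - (4) y^2 - 4*(-3) y + (4*(4)*(-3) - (2)^2)
       = y^3 + (-4) y^2 + (12) y + (-52).
Simplifying: h(y) = y^3 - 4*y^2 + 12*y - 52.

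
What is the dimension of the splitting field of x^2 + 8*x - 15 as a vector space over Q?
[K:Q] = 2

The discriminant of x^2 + (8)*x + (-15) is b^2 - 4c = 64 - (-60) = 124. Since 124 is not a perfect square in Q, the polynomial is irreducible over Q. Its two roots generate a degree-2 extension, so [K:Q] = 2.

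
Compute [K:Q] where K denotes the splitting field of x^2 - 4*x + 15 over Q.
[K:Q] = 2

The discriminant of x^2 + (-4)*x + (15) is b^2 - 4c = 16 - (60) = -44. Since -44 is not a perfect square in Q, the polynomial is irreducible over Q. Its two roots generate a degree-2 extension, so [K:Q] = 2.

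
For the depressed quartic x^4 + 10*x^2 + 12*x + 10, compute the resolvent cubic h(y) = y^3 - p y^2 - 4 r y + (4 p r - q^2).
h(y) = y^3 - 10*y^2 - 40*y + 256

Identify coefficients: p = 10, q = 12, r = 10.
Plug into h(y) = y^3 - p y^2 - 4 r y + (4 p r - q^2):
  h(y) = y^3 - (10) y^2 - 4*(10) y + (4*(10)*(10) - (12)^2)
       = y^3 + (-10) y^2 + (-40) y + (256).
Simplifying: h(y) = y^3 - 10*y^2 - 40*y + 256.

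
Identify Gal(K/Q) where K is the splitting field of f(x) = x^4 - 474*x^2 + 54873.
Gal(K/Q) = V_4 (Klein four-group, Z/2Z × Z/2Z)

f factors as (x^2 - 201)(x^2 - 273), so the splitting field is K = Q(sqrt(201), sqrt(273)). The elements 201, 273, 54873 are all non-squares in Q, so sqrt(201) and sqrt(273) generate independent quadratic extensions. Thus [K:Q] = 4 and Gal(K/Q) is generated by the two order-2 automorphisms sqrt(201) ↦ -sqrt(201) and sqrt(273) ↦ -sqrt(273), giving V_4.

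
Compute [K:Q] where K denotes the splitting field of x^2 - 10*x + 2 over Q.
[K:Q] = 2

The discriminant of x^2 + (-10)*x + (2) is b^2 - 4c = 100 - (8) = 92. Since 92 is not a perfect square in Q, the polynomial is irreducible over Q. Its two roots generate a degree-2 extension, so [K:Q] = 2.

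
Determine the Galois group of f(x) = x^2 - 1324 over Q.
Gal(K/Q) = Z/2Z (cyclic of order 2)

x^2 - 1324 is irreducible over Q since 1324 is not a rational square. The splitting field Q(sqrt(1324)) has degree 2 over Q, and its unique nontrivial automorphism is sqrt(1324) ↦ -sqrt(1324). Hence Gal(Q(sqrt(1324))/Q) = Z/2Z.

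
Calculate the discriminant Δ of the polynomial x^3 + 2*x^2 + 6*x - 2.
Δ = -1196

For x^3 + a x^2 + b x + c the discriminant is Δ = 18 a b c - 4 a^3 c + a^2 b^2 - 4 b^3 - 27 c^2.
Plug a = 2, b = 6, c = -2:
  18*(2)*(6)*(-2) - 4*(2)^3*(-2) + (2)^2*(6)^2 - 4*(6)^3 - 27*(-2)^2
  = -432 + (64) + 144 + (-864) + (-108)
  = -1196.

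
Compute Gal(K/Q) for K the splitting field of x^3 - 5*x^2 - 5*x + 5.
Gal(K/Q) = S_3 (symmetric group of order 6)

Compute the discriminant of x^3 + (-5)*x^2 + (-5)*x + (5): Δ = 5200. Since Δ is not a rational square, the Galois group is not contained in A_3; it must be the full S_3 (irreducibility of the cubic rules out anything smaller).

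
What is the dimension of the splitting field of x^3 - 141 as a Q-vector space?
[K:Q] = 6

x^3 - 141 has one real root r = 141^(1/3) and two complex roots r*zeta_3, r*zeta_3^2 where zeta_3 = e^(2*pi*i/3). The splitting field is Q(r, zeta_3). [Q(r):Q] = 3 and [Q(zeta_3):Q] = 2 with gcd = 1, so [Q(r, zeta_3):Q] = 3 * 2 = 6.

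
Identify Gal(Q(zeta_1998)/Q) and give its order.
|Gal(Q(zeta_1998)/Q)| = phi(1998) = 648; group ≅ (Z/1998Z)^* ≅ Z/18Z × Z/36Z

The n-th cyclotomic polynomial Φ_1998(x) is the minimal polynomial of zeta_1998 over Q and has degree phi(1998) = 648. So Q(zeta_1998) is a degree-648 Galois extension with Galois group (Z/1998Z)^*. By CRT, (Z/1998Z)^* ≅ (Z/2Z)^* × (Z/27Z)^* × (Z/37Z)^*. Each prime-power unit group is (Z/2Z)^* ≅ trivial group (order 1); (Z/27Z)^* ≅ Z/18Z; (Z/37Z)^* ≅ Z/36Z. Hence Gal(Q(zeta_1998)/Q) ≅ Z/18Z × Z/36Z.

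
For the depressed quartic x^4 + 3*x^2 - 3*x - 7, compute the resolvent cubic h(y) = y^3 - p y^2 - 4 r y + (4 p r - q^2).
h(y) = y^3 - 3*y^2 + 28*y - 93

Identify coefficients: p = 3, q = -3, r = -7.
Plug into h(y) = y^3 - p y^2 - 4 r y + (4 p r - q^2):
  h(y) = y^3 - (3) y^2 - 4*(-7) y + (4*(3)*(-7) - (-3)^2)
       = y^3 + (-3) y^2 + (28) y + (-93).
Simplifying: h(y) = y^3 - 3*y^2 + 28*y - 93.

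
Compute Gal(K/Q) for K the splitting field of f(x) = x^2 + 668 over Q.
Gal(K/Q) = Z/2Z (cyclic of order 2)

x^2 + 668 is irreducible over Q since -668 is not a rational square. The splitting field Q(sqrt(-668)) has degree 2 over Q, and its unique nontrivial automorphism is sqrt(-668) ↦ -sqrt(-668). Hence Gal(Q(sqrt(-668))/Q) = Z/2Z.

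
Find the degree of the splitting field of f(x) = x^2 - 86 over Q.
[K:Q] = 2

The polynomial x^2 - 86 is irreducible over Q since 86 is not a perfect square. Its splitting field is Q(sqrt(86)), which has degree 2 over Q.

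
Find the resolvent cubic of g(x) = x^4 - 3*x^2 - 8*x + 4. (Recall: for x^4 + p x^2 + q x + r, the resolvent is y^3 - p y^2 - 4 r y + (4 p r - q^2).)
h(y) = y^3 + 3*y^2 - 16*y - 112

Identify coefficients: p = -3, q = -8, r = 4.
Plug into h(y) = y^3 - p y^2 - 4 r y + (4 p r - q^2):
  h(y) = y^3 - (-3) y^2 - 4*(4) y + (4*(-3)*(4) - (-8)^2)
       = y^3 + (3) y^2 + (-16) y + (-112).
Simplifying: h(y) = y^3 + 3*y^2 - 16*y - 112.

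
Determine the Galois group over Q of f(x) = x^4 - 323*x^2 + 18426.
Gal(K/Q) = V_4 (Klein four-group, Z/2Z × Z/2Z)

f factors as (x^2 - 249)(x^2 - 74), so the splitting field is K = Q(sqrt(249), sqrt(74)). The elements 249, 74, 18426 are all non-squares in Q, so sqrt(249) and sqrt(74) generate independent quadratic extensions. Thus [K:Q] = 4 and Gal(K/Q) is generated by the two order-2 automorphisms sqrt(249) ↦ -sqrt(249) and sqrt(74) ↦ -sqrt(74), giving V_4.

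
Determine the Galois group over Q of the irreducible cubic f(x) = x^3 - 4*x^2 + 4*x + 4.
Gal(K/Q) = S_3 (symmetric group of order 6)

Compute the discriminant of x^3 + (-4)*x^2 + (4)*x + (4): Δ = -560. Since Δ is not a rational square, the Galois group is not contained in A_3; it must be the full S_3 (irreducibility of the cubic rules out anything smaller).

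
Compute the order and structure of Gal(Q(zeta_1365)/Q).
|Gal(Q(zeta_1365)/Q)| = phi(1365) = 576; group ≅ (Z/1365Z)^* ≅ Z/2Z × Z/4Z × Z/6Z × Z/12Z

The n-th cyclotomic polynomial Φ_1365(x) is the minimal polynomial of zeta_1365 over Q and has degree phi(1365) = 576. So Q(zeta_1365) is a degree-576 Galois extension with Galois group (Z/1365Z)^*. By CRT, (Z/1365Z)^* ≅ (Z/3Z)^* × (Z/5Z)^* × (Z/7Z)^* × (Z/13Z)^*. Each prime-power unit group is (Z/3Z)^* ≅ Z/2Z; (Z/5Z)^* ≅ Z/4Z; (Z/7Z)^* ≅ Z/6Z; (Z/13Z)^* ≅ Z/12Z. Hence Gal(Q(zeta_1365)/Q) ≅ Z/2Z × Z/4Z × Z/6Z × Z/12Z.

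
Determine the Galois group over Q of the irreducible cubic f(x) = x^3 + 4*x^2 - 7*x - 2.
Gal(K/Q) = S_3 (symmetric group of order 6)

Compute the discriminant of x^3 + (4)*x^2 + (-7)*x + (-2): Δ = 3568. Since Δ is not a rational square, the Galois group is not contained in A_3; it must be the full S_3 (irreducibility of the cubic rules out anything smaller).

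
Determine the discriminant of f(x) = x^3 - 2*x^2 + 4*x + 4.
Δ = -1072

For x^3 + a x^2 + b x + c the discriminant is Δ = 18 a b c - 4 a^3 c + a^2 b^2 - 4 b^3 - 27 c^2.
Plug a = -2, b = 4, c = 4:
  18*(-2)*(4)*(4) - 4*(-2)^3*(4) + (-2)^2*(4)^2 - 4*(4)^3 - 27*(4)^2
  = -576 + (128) + 64 + (-256) + (-432)
  = -1072.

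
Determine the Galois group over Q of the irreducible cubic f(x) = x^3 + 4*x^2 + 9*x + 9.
Gal(K/Q) = S_3 (symmetric group of order 6)

Compute the discriminant of x^3 + (4)*x^2 + (9)*x + (9): Δ = -279. Since Δ is not a rational square, the Galois group is not contained in A_3; it must be the full S_3 (irreducibility of the cubic rules out anything smaller).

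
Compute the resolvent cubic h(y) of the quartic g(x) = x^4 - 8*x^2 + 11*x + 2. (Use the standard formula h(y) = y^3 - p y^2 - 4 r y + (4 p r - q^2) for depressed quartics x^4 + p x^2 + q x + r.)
h(y) = y^3 + 8*y^2 - 8*y - 185

Identify coefficients: p = -8, q = 11, r = 2.
Plug into h(y) = y^3 - p y^2 - 4 r y + (4 p r - q^2):
  h(y) = y^3 - (-8) y^2 - 4*(2) y + (4*(-8)*(2) - (11)^2)
       = y^3 + (8) y^2 + (-8) y + (-185).
Simplifying: h(y) = y^3 + 8*y^2 - 8*y - 185.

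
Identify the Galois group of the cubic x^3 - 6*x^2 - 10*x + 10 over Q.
Gal(K/Q) = S_3 (symmetric group of order 6)

Compute the discriminant of x^3 + (-6)*x^2 + (-10)*x + (10): Δ = 24340. Since Δ is not a rational square, the Galois group is not contained in A_3; it must be the full S_3 (irreducibility of the cubic rules out anything smaller).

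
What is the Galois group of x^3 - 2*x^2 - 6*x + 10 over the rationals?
Gal(K/Q) = S_3 (symmetric group of order 6)

Compute the discriminant of x^3 + (-2)*x^2 + (-6)*x + (10): Δ = 788. Since Δ is not a rational square, the Galois group is not contained in A_3; it must be the full S_3 (irreducibility of the cubic rules out anything smaller).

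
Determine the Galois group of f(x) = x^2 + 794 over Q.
Gal(K/Q) = Z/2Z (cyclic of order 2)

x^2 + 794 is irreducible over Q since -794 is not a rational square. The splitting field Q(sqrt(-794)) has degree 2 over Q, and its unique nontrivial automorphism is sqrt(-794) ↦ -sqrt(-794). Hence Gal(Q(sqrt(-794))/Q) = Z/2Z.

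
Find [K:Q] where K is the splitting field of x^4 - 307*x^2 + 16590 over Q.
[K:Q] = 4

f factors as (x^2 - 70)(x^2 - 237); the splitting field is K = Q(sqrt(70), sqrt(237)). Since 70, 237, and 16590 are all non-squares in Q, the three subfields Q(sqrt(70)), Q(sqrt(237)), Q(sqrt(16590)) are distinct degree-2 extensions, so [K:Q] = 4 (Klein four Galois group).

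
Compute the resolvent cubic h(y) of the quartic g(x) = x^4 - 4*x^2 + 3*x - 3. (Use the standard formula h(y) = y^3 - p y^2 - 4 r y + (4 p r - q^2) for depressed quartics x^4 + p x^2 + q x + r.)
h(y) = y^3 + 4*y^2 + 12*y + 39

Identify coefficients: p = -4, q = 3, r = -3.
Plug into h(y) = y^3 - p y^2 - 4 r y + (4 p r - q^2):
  h(y) = y^3 - (-4) y^2 - 4*(-3) y + (4*(-4)*(-3) - (3)^2)
       = y^3 + (4) y^2 + (12) y + (39).
Simplifying: h(y) = y^3 + 4*y^2 + 12*y + 39.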